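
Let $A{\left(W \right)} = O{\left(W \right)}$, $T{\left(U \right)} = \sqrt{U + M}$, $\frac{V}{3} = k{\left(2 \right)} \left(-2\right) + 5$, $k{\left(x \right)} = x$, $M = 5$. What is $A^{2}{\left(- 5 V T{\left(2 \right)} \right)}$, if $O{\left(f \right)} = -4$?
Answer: $16$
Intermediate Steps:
$V = 3$ ($V = 3 \left(2 \left(-2\right) + 5\right) = 3 \left(-4 + 5\right) = 3 \cdot 1 = 3$)
$T{\left(U \right)} = \sqrt{5 + U}$ ($T{\left(U \right)} = \sqrt{U + 5} = \sqrt{5 + U}$)
$A{\left(W \right)} = -4$
$A^{2}{\left(- 5 V T{\left(2 \right)} \right)} = \left(-4\right)^{2} = 16$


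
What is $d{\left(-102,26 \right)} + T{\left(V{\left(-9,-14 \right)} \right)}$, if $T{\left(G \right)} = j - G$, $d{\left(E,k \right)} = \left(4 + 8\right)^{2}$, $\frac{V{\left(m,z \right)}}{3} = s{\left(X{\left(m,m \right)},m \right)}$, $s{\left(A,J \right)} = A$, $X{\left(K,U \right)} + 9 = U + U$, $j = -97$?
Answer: $128$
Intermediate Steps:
$X{\left(K,U \right)} = -9 + 2 U$ ($X{\left(K,U \right)} = -9 + \left(U + U\right) = -9 + 2 U$)
$V{\left(m,z \right)} = -27 + 6 m$ ($V{\left(m,z \right)} = 3 \left(-9 + 2 m\right) = -27 + 6 m$)
$d{\left(E,k \right)} = 144$ ($d{\left(E,k \right)} = 12^{2} = 144$)
$T{\left(G \right)} = -97 - G$
$d{\left(-102,26 \right)} + T{\left(V{\left(-9,-14 \right)} \right)} = 144 - \left(70 - 54\right) = 144 - 16 = 128$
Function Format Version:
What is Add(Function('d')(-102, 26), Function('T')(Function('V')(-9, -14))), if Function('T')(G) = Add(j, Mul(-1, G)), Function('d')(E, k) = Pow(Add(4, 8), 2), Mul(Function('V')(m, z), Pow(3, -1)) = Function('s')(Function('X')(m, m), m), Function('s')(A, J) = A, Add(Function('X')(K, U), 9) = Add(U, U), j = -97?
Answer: 128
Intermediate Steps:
Function('X')(K, U) = Add(-9, Mul(2, U)) (Function('X')(K, U) = Add(-9, Add(U, U)) = Add(-9, Mul(2, U)))
Function('V')(m, z) = Add(-27, Mul(6, m)) (Function('V')(m, z) = Mul(3, Add(-9, Mul(2, m))) = Add(-27, Mul(6, m)))
Function('d')(E, k) = 144 (Function('d')(E, k) = Pow(12, 2) = 144)
Function('T')(G) = Add(-97, Mul(-1, G))
Add(Function('d')(-102, 26), Function('T')(Function('V')(-9, -14))) = Add(144, Add(-97, Mul(-1, Add(-27, Mul(6, -9))))) = Add(144, Add(-97, Mul(-1, Add(-27, -54)))) = Add(144, Add(-97, Mul(-1, -81))) = Add(144, Add(-97, 81)) = Add(144, -16) = 128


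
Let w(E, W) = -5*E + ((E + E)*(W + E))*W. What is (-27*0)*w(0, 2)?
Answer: 0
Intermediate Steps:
w(E, W) = -5*E + 2*E*W*(E + W) (w(E, W) = -5*E + ((2*E)*(E + W))*W = -5*E + (2*E*(E + W))*W = -5*E + 2*E*W*(E + W))
(-27*0)*w(0, 2) = (-27*0)*(0*(-5 + 2*2² + 2*0*2)) = 0*(0*(-5 + 2*4 + 0)) = 0*(0*(-5 + 8 + 0)) = 0*(0*3) = 0*0 = 0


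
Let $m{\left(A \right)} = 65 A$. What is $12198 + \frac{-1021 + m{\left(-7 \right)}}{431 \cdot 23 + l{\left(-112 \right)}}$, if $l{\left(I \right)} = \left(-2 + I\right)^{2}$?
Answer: $\frac{279442506}{22909} \approx 12198.0$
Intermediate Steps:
$12198 + \frac{-1021 + m{\left(-7 \right)}}{431 \cdot 23 + l{\left(-112 \right)}} = 12198 + \frac{-1021 + 65 \left(-7\right)}{431 \cdot 23 + \left(-2 - 112\right)^{2}} = 12198 + \frac{-1021 - 455}{9913 + \left(-114\right)^{2}} = 12198 - \frac{1476}{9913 + 12996} = 12198 - \frac{1476}{22909} = \frac{279442506}{22909}$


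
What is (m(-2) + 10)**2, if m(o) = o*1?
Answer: 64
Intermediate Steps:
m(o) = o
(m(-2) + 10)**2 = (-2 + 10)**2 = 8**2 = 64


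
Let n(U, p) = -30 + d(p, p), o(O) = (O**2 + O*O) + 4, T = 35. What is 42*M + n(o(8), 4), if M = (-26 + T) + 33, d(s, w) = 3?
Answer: 1737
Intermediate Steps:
M = 42 (M = (-26 + 35) + 33 = 9 + 33 = 42)
o(O) = 4 + 2*O**2 (o(O) = (O**2 + O**2) + 4 = 2*O**2 + 4 = 4 + 2*O**2)
n(U, p) = -27 (n(U, p) = -30 + 3 = -27)
42*M + n(o(8), 4) = 42*42 - 27 = 1764 - 27 = 1737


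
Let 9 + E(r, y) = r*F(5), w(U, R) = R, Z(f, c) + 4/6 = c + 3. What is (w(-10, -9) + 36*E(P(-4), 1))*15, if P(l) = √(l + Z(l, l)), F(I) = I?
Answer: -4995 + 900*I*√51 ≈ -4995.0 + 6427.3*I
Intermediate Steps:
Z(f, c) = 7/3 + c (Z(f, c) = -⅔ + (c + 3) = -⅔ + (3 + c) = 7/3 + c)
P(l) = √(7/3 + 2*l) (P(l) = √(l + (7/3 + l)) = √(7/3 + 2*l))
E(r, y) = -9 + 5*r (E(r, y) = -9 + r*5 = -9 + 5*r)
(w(-10, -9) + 36*E(P(-4), 1))*15 = (-9 + 36*(-9 + 5*(√(21 + 18*(-4))/3)))*15 = (-9 + 36*(-9 + 5*(√(21 - 72)/3)))*15 = (-9 + 36*(-9 + 5*(√(-51)/3)))*15 = (-9 + 36*(-9 + 5*((I*√51)/3)))*15 = (-9 + 36*(-9 + 5*(I*√51/3)))*15 = (-9 + 36*(-9 + 5*I*√51/3))*15 = (-9 + (-324 + 60*I*√51))*15 = (-333 + 60*I*√51)*15 = -4995 + 900*I*√51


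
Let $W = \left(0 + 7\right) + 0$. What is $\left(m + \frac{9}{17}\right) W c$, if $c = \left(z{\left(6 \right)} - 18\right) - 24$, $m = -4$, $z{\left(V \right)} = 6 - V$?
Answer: $\frac{17346}{17} \approx 1020.4$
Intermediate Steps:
$W = 7$ ($W = 7 + 0 = 7$)
$c = -42$ ($c = \left(\left(6 - 6\right) - 18\right) - 24 = \left(0 - 18\right) - 24 = -18 - 24 = -42$)
$\left(m + \frac{9}{17}\right) W c = \left(-4 + \frac{9}{17}\right) 7 \left(-42\right) = \left(- \frac{59}{17}\right) 7 \left(-42\right) = \left(- \frac{413}{17}\right) \left(-42\right) = \frac{17346}{17}$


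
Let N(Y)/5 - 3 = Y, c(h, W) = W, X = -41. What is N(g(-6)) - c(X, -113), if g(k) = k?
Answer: 98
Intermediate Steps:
N(Y) = 15 + 5*Y
N(g(-6)) - c(X, -113) = (15 + 5*(-6)) - 1*(-113) = (15 - 30) + 113 = -15 + 113 = 98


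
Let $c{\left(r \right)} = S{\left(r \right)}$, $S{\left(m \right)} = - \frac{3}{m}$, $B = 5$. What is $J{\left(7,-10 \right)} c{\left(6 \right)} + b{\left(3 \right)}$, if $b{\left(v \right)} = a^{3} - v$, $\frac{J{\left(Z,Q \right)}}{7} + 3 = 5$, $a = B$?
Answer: $115$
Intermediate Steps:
$a = 5$
$J{\left(Z,Q \right)} = 14$ ($J{\left(Z,Q \right)} = -21 + 7 \cdot 5 = -21 + 35 = 14$)
$c{\left(r \right)} = - \frac{3}{r}$
$b{\left(v \right)} = 125 - v$ ($b{\left(v \right)} = 5^{3} - v = 125 - v$)
$J{\left(7,-10 \right)} c{\left(6 \right)} + b{\left(3 \right)} = 14 \left(- \frac{3}{6}\right) + \left(125 - 3\right) = 14 \left(\left(-3\right) \frac{1}{6}\right) + \left(125 - 3\right) = 14 \left(- \frac{1}{2}\right) + 122 = -7 + 122 = 115$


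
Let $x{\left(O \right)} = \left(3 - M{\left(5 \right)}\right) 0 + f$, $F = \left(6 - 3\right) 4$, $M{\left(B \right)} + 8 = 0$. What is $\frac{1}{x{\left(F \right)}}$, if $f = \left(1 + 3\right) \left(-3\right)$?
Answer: $- \frac{1}{12} \approx -0.083333$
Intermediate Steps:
$M{\left(B \right)} = -8$ ($M{\left(B \right)} = -8 + 0 = -8$)
$f = -12$ ($f = 4 \left(-3\right) = -12$)
$F = 12$ ($F = 3 \cdot 4 = 12$)
$x{\left(O \right)} = -12$ ($x{\left(O \right)} = \left(3 - -8\right) 0 - 12 = \left(3 + 8\right) 0 - 12 = 11 \cdot 0 - 12 = 0 - 12 = -12$)
$\frac{1}{x{\left(F \right)}} = \frac{1}{-12} = - \frac{1}{12}$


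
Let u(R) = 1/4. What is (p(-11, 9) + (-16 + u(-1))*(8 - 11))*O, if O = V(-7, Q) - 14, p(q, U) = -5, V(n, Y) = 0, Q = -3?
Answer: -1183/2 ≈ -591.50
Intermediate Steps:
u(R) = ¼
O = -14 (O = 0 - 14 = -14)
(p(-11, 9) + (-16 + u(-1))*(8 - 11))*O = (-5 + (-16 + ¼)*(8 - 11))*(-14) = (-5 - 63/4*(-3))*(-14) = (-5 + 189/4)*(-14) = (169/4)*(-14) = -1183/2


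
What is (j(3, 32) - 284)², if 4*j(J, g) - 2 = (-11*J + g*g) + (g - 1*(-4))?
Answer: 11449/16 ≈ 715.56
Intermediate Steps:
j(J, g) = 3/2 - 11*J/4 + g/4 + g²/4 (j(J, g) = ½ + ((-11*J + g*g) + (g - 1*(-4)))/4 = ½ + ((-11*J + g²) + (g + 4))/4 = ½ + ((g² - 11*J) + (4 + g))/4 = ½ + (4 + g + g² - 11*J)/4 = ½ + (1 - 11*J/4 + g/4 + g²/4) = 3/2 - 11*J/4 + g/4 + g²/4)
(j(3, 32) - 284)² = ((3/2 - 11/4*3 + (¼)*32 + (¼)*32²) - 284)² = ((3/2 - 33/4 + 8 + (¼)*1024) - 284)² = ((3/2 - 33/4 + 8 + 256) - 284)² = (1029/4 - 284)² = (-107/4)² = 11449/16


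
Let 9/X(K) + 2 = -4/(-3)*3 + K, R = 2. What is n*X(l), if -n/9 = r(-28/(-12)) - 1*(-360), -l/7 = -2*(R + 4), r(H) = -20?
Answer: -13770/43 ≈ -320.23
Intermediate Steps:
l = 84 (l = -(-14)*(2 + 4) = -(-14)*6 = -7*(-12) = 84)
n = -3060 (n = -9*(-20 - 1*(-360)) = -9*(-20 + 360) = -9*340 = -3060)
X(K) = 9/(2 + K) (X(K) = 9/(-2 + (-4/(-3)*3 + K)) = 9/(-2 + (-4*(-⅓)*3 + K)) = 9/(-2 + ((4/3)*3 + K)) = 9/(-2 + (4 + K)) = 9/(2 + K))
n*X(l) = -27540/(2 + 84) = -27540/86 = -3060*9/86 = -13770/43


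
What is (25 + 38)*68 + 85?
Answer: 4369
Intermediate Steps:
(25 + 38)*68 + 85 = 63*68 + 85 = 4284 + 85 = 4369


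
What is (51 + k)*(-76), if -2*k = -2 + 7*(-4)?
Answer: -5016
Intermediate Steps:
k = 15 (k = -(-2 + 7*(-4))/2 = -(-2 - 28)/2 = -1/2*(-30) = 15)
(51 + k)*(-76) = (51 + 15)*(-76) = 66*(-76) = -5016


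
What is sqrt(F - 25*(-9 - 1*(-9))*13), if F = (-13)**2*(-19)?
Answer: 13*I*sqrt(19) ≈ 56.666*I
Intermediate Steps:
F = -3211 (F = 169*(-19) = -3211)
sqrt(F - 25*(-9 - 1*(-9))*13) = sqrt(-3211 - 25*(-9 - 1*(-9))*13) = sqrt(-3211 - 25*(-9 + 9)*13) = sqrt(-3211 - 25*0*13) = sqrt(-3211 + 0*13) = sqrt(-3211 + 0) = sqrt(-3211) = 13*I*sqrt(19)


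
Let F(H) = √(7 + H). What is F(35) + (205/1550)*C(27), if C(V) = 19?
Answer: 779/310 + √42 ≈ 8.9936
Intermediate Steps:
F(35) + (205/1550)*C(27) = √(7 + 35) + (205/1550)*19 = √42 + (205*(1/1550))*19 = √42 + (41/310)*19 = √42 + 779/310 = 779/310 + √42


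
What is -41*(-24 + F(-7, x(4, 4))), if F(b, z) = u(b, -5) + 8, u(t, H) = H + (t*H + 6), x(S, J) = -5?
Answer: -820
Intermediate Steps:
u(t, H) = 6 + H + H*t (u(t, H) = H + (H*t + 6) = H + (6 + H*t) = 6 + H + H*t)
F(b, z) = 9 - 5*b (F(b, z) = (6 - 5 - 5*b) + 8 = (1 - 5*b) + 8 = 9 - 5*b)
-41*(-24 + F(-7, x(4, 4))) = -41*(-24 + (9 - 5*(-7))) = -41*(-24 + (9 + 35)) = -41*(-24 + 44) = -41*20 = -820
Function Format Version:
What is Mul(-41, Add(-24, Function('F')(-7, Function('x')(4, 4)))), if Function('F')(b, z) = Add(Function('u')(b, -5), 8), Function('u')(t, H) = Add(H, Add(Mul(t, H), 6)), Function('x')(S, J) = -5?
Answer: -820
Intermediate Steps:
Function('u')(t, H) = Add(6, H, Mul(H, t)) (Function('u')(t, H) = Add(H, Add(Mul(H, t), 6)) = Add(H, Add(6, Mul(H, t))) = Add(6, H, Mul(H, t)))
Function('F')(b, z) = Add(9, Mul(-5, b)) (Function('F')(b, z) = Add(Add(6, -5, Mul(-5, b)), 8) = Add(Add(1, Mul(-5, b)), 8) = Add(9, Mul(-5, b)))
Mul(-41, Add(-24, Function('F')(-7, Function('x')(4, 4)))) = Mul(-41, Add(-24, Add(9, Mul(-5, -7)))) = Mul(-41, Add(-24, Add(9, 35))) = Mul(-41, Add(-24, 44)) = Mul(-41, 20) = -820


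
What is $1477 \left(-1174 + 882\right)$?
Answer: $-431284$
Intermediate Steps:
$1477 \left(-1174 + 882\right) = 1477 \left(-292\right) = -431284$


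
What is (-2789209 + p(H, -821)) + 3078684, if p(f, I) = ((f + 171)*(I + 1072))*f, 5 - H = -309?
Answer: 38514265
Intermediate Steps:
H = 314 (H = 5 - 1*(-309) = 5 + 309 = 314)
p(f, I) = f*(171 + f)*(1072 + I) (p(f, I) = ((171 + f)*(1072 + I))*f = f*(171 + f)*(1072 + I))
(-2789209 + p(H, -821)) + 3078684 = (-2789209 + 314*(183312 + 171*(-821) + 1072*314 - 821*314)) + 3078684 = (-2789209 + 314*(183312 - 140391 + 336608 - 257794)) + 3078684 = (-2789209 + 314*121735) + 3078684 = (-2789209 + 38224790) + 3078684 = 35435581 + 3078684 = 38514265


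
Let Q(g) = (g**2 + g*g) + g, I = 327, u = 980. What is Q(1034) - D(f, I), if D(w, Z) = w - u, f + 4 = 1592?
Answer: 2138738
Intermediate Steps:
f = 1588 (f = -4 + 1592 = 1588)
Q(g) = g + 2*g**2 (Q(g) = (g**2 + g**2) + g = 2*g**2 + g = g + 2*g**2)
D(w, Z) = -980 + w (D(w, Z) = w - 1*980 = w - 980 = -980 + w)
Q(1034) - D(f, I) = 1034*(1 + 2*1034) - (-980 + 1588) = 1034*(1 + 2068) - 1*608 = 1034*2069 - 608 = 2139346 - 608 = 2138738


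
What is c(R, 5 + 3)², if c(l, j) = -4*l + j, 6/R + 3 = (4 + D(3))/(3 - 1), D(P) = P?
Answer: 1600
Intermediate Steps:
R = 12 (R = 6/(-3 + (4 + 3)/(3 - 1)) = 6/(-3 + 7/2) = 6/(½) = 6*2 = 12)
c(l, j) = j - 4*l
c(R, 5 + 3)² = ((5 + 3) - 4*12)² = (8 - 48)² = (-40)² = 1600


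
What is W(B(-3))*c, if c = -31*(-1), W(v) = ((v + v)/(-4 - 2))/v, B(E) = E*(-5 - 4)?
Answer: -31/3 ≈ -10.333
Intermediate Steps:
B(E) = -9*E (B(E) = E*(-9) = -9*E)
W(v) = -⅓ (W(v) = ((2*v)/(-6))/v = ((2*v)*(-⅙))/v = (-v/3)/v = -⅓)
c = 31
W(B(-3))*c = -⅓*31 = -31/3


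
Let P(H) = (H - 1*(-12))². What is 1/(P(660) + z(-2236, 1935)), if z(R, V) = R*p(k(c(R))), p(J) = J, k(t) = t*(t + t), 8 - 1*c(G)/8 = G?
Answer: -1/1441210235904 ≈ -6.9386e-13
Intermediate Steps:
c(G) = 64 - 8*G
k(t) = 2*t² (k(t) = t*(2*t) = 2*t²)
P(H) = (12 + H)² (P(H) = (H + 12)² = (12 + H)²)
z(R, V) = 2*R*(64 - 8*R)² (z(R, V) = R*(2*(64 - 8*R)²) = 2*R*(64 - 8*R)²)
1/(P(660) + z(-2236, 1935)) = 1/((12 + 660)² + 128*(-2236)*(-8 - 2236)²) = 1/(672² + 128*(-2236)*(-2244)²) = 1/(451584 + 128*(-2236)*5035536) = 1/(451584 - 1441210687488) = 1/(-1441210235904) = -1/1441210235904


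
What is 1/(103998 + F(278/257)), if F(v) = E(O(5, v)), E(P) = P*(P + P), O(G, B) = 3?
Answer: 1/104016 ≈ 9.6139e-6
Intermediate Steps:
E(P) = 2*P² (E(P) = P*(2*P) = 2*P²)
F(v) = 18 (F(v) = 2*3² = 2*9 = 18)
1/(103998 + F(278/257)) = 1/(103998 + 18) = 1/104016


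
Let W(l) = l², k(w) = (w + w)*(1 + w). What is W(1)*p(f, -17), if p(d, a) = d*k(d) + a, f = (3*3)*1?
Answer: 1603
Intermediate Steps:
k(w) = 2*w*(1 + w) (k(w) = (2*w)*(1 + w) = 2*w*(1 + w))
f = 9 (f = 9*1 = 9)
p(d, a) = a + 2*d²*(1 + d) (p(d, a) = d*(2*d*(1 + d)) + a = 2*d²*(1 + d) + a = a + 2*d²*(1 + d))
W(1)*p(f, -17) = 1²*(-17 + 2*9²*(1 + 9)) = 1*(-17 + 2*81*10) = 1*(-17 + 1620) = 1*1603 = 1603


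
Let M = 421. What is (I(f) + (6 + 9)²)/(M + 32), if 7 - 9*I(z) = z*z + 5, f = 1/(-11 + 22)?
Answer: 245266/493317 ≈ 0.49718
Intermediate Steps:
f = 1/11 ≈ 0.090909
I(z) = 2/9 - z²/9 (I(z) = 7/9 - (z*z + 5)/9 = 7/9 - (z² + 5)/9 = 7/9 - (5 + z²)/9 = 7/9 + (-5/9 - z²/9) = 2/9 - z²/9)
(I(f) + (6 + 9)²)/(M + 32) = ((2/9 - (1/11)²/9) + (6 + 9)²)/(421 + 32) = ((2/9 - ⅑*1/121) + 15²)/453 = ((2/9 - 1/1089) + 225)*(1/453) = (241/1089 + 225)*(1/453) = (245266/1089)*(1/453) = 245266/493317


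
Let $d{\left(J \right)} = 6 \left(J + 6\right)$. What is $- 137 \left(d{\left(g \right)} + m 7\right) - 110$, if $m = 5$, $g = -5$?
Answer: $-5727$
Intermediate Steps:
$d{\left(J \right)} = 36 + 6 J$ ($d{\left(J \right)} = 6 \left(6 + J\right) = 36 + 6 J$)
$- 137 \left(d{\left(g \right)} + m 7\right) - 110 = - 137 \left(\left(36 + 6 \left(-5\right)\right) + 5 \cdot 7\right) - 110 = - 137 \left(\left(36 - 30\right) + 35\right) - 110 = - 137 \left(6 + 35\right) - 110 = \left(-137\right) 41 - 110 = -5617 - 110 = -5727$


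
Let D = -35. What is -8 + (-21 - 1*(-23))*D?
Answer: -78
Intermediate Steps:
-8 + (-21 - 1*(-23))*D = -8 + (-21 - 1*(-23))*(-35) = -8 + (-21 + 23)*(-35) = -8 + 2*(-35) = -8 - 70 = -78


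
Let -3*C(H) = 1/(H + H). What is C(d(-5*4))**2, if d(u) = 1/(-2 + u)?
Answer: 121/9 ≈ 13.444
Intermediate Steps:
C(H) = -1/(6*H) (C(H) = -1/(3*(H + H)) = -1/(2*H)/3 = -1/(6*H))
C(d(-5*4))**2 = (-1/(6*(1/(-2 - 5*4))))**2 = (-1/(6*(1/(-2 - 20))))**2 = (-1/(6*(1/(-22))))**2 = (-1/(6*(-1/22)))**2 = (-1/6*(-22))**2 = (11/3)**2 = 121/9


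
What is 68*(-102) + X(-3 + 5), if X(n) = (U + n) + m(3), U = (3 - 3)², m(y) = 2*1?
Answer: -6932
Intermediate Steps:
m(y) = 2
U = 0 (U = 0² = 0)
X(n) = 2 + n (X(n) = (0 + n) + 2 = n + 2 = 2 + n)
68*(-102) + X(-3 + 5) = 68*(-102) + (2 + (-3 + 5)) = -6936 + (2 + 2) = -6936 + 4 = -6932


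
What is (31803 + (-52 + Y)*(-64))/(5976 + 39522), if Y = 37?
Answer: 10921/15166 ≈ 0.72010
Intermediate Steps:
(31803 + (-52 + Y)*(-64))/(5976 + 39522) = (31803 + (-52 + 37)*(-64))/(5976 + 39522) = (31803 - 15*(-64))/45498 = (31803 + 960)*(1/45498) = 32763*(1/45498) = 10921/15166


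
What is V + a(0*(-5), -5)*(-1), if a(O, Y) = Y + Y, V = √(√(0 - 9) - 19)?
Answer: 10 + √(-19 + 3*I) ≈ 10.343 + 4.3724*I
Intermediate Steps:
V = √(-19 + 3*I) (V = √(√(-9) - 19) = √(3*I - 19) = √(-19 + 3*I) ≈ 0.34306 + 4.3724*I)
a(O, Y) = 2*Y
V + a(0*(-5), -5)*(-1) = √(-19 + 3*I) + (2*(-5))*(-1) = √(-19 + 3*I) - 10*(-1) = √(-19 + 3*I) + 10 = 10 + √(-19 + 3*I)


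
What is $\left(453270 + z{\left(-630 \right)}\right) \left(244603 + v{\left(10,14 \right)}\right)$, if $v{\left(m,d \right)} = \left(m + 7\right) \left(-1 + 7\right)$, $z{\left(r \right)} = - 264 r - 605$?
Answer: $151468724425$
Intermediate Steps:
$z{\left(r \right)} = -605 - 264 r$
$v{\left(m,d \right)} = 42 + 6 m$ ($v{\left(m,d \right)} = \left(7 + m\right) 6 = 42 + 6 m$)
$\left(453270 + z{\left(-630 \right)}\right) \left(244603 + v{\left(10,14 \right)}\right) = \left(453270 - -165715\right) \left(244603 + \left(42 + 6 \cdot 10\right)\right) = \left(453270 + \left(-605 + 166320\right)\right) \left(244603 + \left(42 + 60\right)\right) = \left(453270 + 165715\right) \left(244603 + 102\right) = 618985 \cdot 244705 = 151468724425$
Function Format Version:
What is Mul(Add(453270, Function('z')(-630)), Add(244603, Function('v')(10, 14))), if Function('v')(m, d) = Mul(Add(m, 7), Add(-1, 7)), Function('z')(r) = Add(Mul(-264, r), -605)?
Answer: 151468724425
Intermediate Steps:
Function('z')(r) = Add(-605, Mul(-264, r))
Function('v')(m, d) = Add(42, Mul(6, m)) (Function('v')(m, d) = Mul(Add(7, m), 6) = Add(42, Mul(6, m)))
Mul(Add(453270, Function('z')(-630)), Add(244603, Function('v')(10, 14))) = Mul(Add(453270, Add(-605, Mul(-264, -630))), Add(244603, Add(42, Mul(6, 10)))) = Mul(Add(453270, Add(-605, 166320)), Add(244603, Add(42, 60))) = Mul(Add(453270, 165715), Add(244603, 102)) = Mul(618985, 244705) = 151468724425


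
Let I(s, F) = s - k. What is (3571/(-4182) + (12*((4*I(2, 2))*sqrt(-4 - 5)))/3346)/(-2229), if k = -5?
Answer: 3571/9321678 - 24*I/177577 ≈ 0.00038309 - 0.00013515*I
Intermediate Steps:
I(s, F) = 5 + s (I(s, F) = s - 1*(-5) = s + 5 = 5 + s)
(3571/(-4182) + (12*((4*I(2, 2))*sqrt(-4 - 5)))/3346)/(-2229) = (3571/(-4182) + (12*((4*(5 + 2))*sqrt(-4 - 5)))/3346)/(-2229) = (3571*(-1/4182) + (12*((4*7)*sqrt(-9)))*(1/3346))*(-1/2229) = (-3571/4182 + (12*(28*(3*I)))*(1/3346))*(-1/2229) = (-3571/4182 + (12*(84*I))*(1/3346))*(-1/2229) = (-3571/4182 + (1008*I)*(1/3346))*(-1/2229) = (-3571/4182 + 72*I/239)*(-1/2229) = 3571/9321678 - 24*I/177577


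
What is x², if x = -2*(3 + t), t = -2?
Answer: 4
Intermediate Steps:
x = -2 (x = -2*(3 - 2) = -2*1 = -2)
x² = (-2)² = 4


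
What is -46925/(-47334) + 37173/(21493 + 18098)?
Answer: 133976091/69407422 ≈ 1.9303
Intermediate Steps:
-46925/(-47334) + 37173/(21493 + 18098) = -46925*(-1/47334) + 37173/39591 = 46925/47334 + 37173*(1/39591) = 46925/47334 + 12391/13197 = 133976091/69407422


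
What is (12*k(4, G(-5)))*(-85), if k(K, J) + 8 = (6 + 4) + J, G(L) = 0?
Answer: -2040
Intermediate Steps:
k(K, J) = 2 + J (k(K, J) = -8 + ((6 + 4) + J) = -8 + (10 + J) = 2 + J)
(12*k(4, G(-5)))*(-85) = (12*(2 + 0))*(-85) = (12*2)*(-85) = 24*(-85) = -2040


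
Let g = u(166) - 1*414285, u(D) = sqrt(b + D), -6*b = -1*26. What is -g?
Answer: 414285 - sqrt(1533)/3 ≈ 4.1427e+5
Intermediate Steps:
b = 13/3 (b = -(-1)*26/6 = -1/6*(-26) = 13/3 ≈ 4.3333)
u(D) = sqrt(13/3 + D)
g = -414285 + sqrt(1533)/3 (g = sqrt(39 + 9*166)/3 - 1*414285 = sqrt(39 + 1494)/3 - 414285 = sqrt(1533)/3 - 414285 = -414285 + sqrt(1533)/3 ≈ -4.1427e+5)
-g = -(-414285 + sqrt(1533)/3) = 414285 - sqrt(1533)/3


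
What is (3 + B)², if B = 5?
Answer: 64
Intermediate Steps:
(3 + B)² = (3 + 5)² = 8² = 64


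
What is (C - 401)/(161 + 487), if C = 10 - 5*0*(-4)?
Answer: -391/648 ≈ -0.60340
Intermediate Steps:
C = 10 (C = 10 + 0*(-4) = 10 + 0 = 10)
(C - 401)/(161 + 487) = (10 - 401)/(161 + 487) = -391/648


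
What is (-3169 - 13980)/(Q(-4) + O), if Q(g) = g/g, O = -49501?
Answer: 1559/4500 ≈ 0.34644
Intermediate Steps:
Q(g) = 1
(-3169 - 13980)/(Q(-4) + O) = (-3169 - 13980)/(1 - 49501) = -17149/(-49500) = -17149*(-1/49500) = 1559/4500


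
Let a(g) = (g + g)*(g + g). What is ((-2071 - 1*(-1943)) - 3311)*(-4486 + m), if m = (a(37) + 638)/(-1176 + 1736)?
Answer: 4309146097/280 ≈ 1.5390e+7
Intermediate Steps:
a(g) = 4*g² (a(g) = (2*g)*(2*g) = 4*g²)
m = 3057/280 (m = (4*37² + 638)/(-1176 + 1736) = (4*1369 + 638)/560 = (5476 + 638)*(1/560) = 6114*(1/560) = 3057/280 ≈ 10.918)
((-2071 - 1*(-1943)) - 3311)*(-4486 + m) = ((-2071 - 1*(-1943)) - 3311)*(-4486 + 3057/280) = ((-2071 + 1943) - 3311)*(-1253023/280) = (-128 - 3311)*(-1253023/280) = -3439*(-1253023/280) = 4309146097/280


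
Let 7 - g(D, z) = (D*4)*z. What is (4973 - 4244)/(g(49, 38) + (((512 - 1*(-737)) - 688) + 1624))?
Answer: -81/584 ≈ -0.13870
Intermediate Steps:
g(D, z) = 7 - 4*D*z (g(D, z) = 7 - D*4*z = 7 - 4*D*z)
(4973 - 4244)/(g(49, 38) + (((512 - 1*(-737)) - 688) + 1624)) = (4973 - 4244)/((7 - 4*49*38) + (((512 - 1*(-737)) - 688) + 1624)) = 729/((7 - 7448) + (((512 + 737) - 688) + 1624)) = 729/(-7441 + ((1249 - 688) + 1624)) = 729/(-7441 + (561 + 1624)) = 729/(-7441 + 2185) = 729/(-5256) = 729*(-1/5256) = -81/584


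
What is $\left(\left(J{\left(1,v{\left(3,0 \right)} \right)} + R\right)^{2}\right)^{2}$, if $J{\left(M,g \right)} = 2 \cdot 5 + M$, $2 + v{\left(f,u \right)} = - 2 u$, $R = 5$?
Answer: $65536$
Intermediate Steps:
$v{\left(f,u \right)} = -2 - 2 u$
$J{\left(M,g \right)} = 10 + M$
$\left(\left(J{\left(1,v{\left(3,0 \right)} \right)} + R\right)^{2}\right)^{2} = \left(\left(\left(10 + 1\right) + 5\right)^{2}\right)^{2} = \left(\left(11 + 5\right)^{2}\right)^{2} = \left(16^{2}\right)^{2} = 256^{2} = 65536$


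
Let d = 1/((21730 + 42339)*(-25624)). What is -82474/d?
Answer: 135397900314544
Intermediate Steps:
d = -1/1641704056 (d = -1/25624/64069 = (1/64069)*(-1/25624) = -1/1641704056 ≈ -6.0912e-10)
-82474/d = -82474/(-1/1641704056) = -82474*(-1641704056) = 135397900314544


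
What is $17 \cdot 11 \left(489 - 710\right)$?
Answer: $-41327$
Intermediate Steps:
$17 \cdot 11 \left(489 - 710\right) = 187 \left(-221\right) = -41327$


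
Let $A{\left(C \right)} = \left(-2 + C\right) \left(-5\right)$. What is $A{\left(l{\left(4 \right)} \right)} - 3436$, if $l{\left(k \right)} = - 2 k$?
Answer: $-3386$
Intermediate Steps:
$A{\left(C \right)} = 10 - 5 C$
$A{\left(l{\left(4 \right)} \right)} - 3436 = \left(10 - 5 \left(\left(-2\right) 4\right)\right) - 3436 = \left(10 - -40\right) - 3436 = \left(10 + 40\right) - 3436 = 50 - 3436 = -3386$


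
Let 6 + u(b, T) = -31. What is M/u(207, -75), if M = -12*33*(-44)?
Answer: -17424/37 ≈ -470.92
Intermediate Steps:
u(b, T) = -37 (u(b, T) = -6 - 31 = -37)
M = 17424 (M = -396*(-44) = 17424)
M/u(207, -75) = 17424/(-37) = 17424*(-1/37) = -17424/37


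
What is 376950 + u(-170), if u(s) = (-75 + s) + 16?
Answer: 376721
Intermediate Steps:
u(s) = -59 + s
376950 + u(-170) = 376950 + (-59 - 170) = 376950 - 229 = 376721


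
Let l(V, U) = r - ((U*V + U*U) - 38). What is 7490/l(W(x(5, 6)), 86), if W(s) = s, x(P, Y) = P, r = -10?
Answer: -535/557 ≈ -0.96050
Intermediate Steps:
l(V, U) = 28 - U² - U*V (l(V, U) = -10 - ((U*V + U*U) - 38) = -10 - ((U*V + U²) - 38) = -10 - ((U² + U*V) - 38) = -10 - (-38 + U² + U*V) = -10 + (38 - U² - U*V) = 28 - U² - U*V)
7490/l(W(x(5, 6)), 86) = 7490/(28 - 1*86² - 1*86*5) = 7490/(28 - 1*7396 - 430) = 7490/(28 - 7396 - 430) = 7490/(-7798) = 7490*(-1/7798) = -535/557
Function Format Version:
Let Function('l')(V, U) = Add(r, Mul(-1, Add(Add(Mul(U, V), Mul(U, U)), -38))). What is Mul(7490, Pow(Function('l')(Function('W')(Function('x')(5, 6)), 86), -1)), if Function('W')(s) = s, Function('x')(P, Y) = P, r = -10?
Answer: Rational(-535, 557) ≈ -0.96050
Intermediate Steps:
Function('l')(V, U) = Add(28, Mul(-1, Pow(U, 2)), Mul(-1, U, V)) (Function('l')(V, U) = Add(-10, Mul(-1, Add(Add(Mul(U, V), Mul(U, U)), -38))) = Add(-10, Mul(-1, Add(Add(Mul(U, V), Pow(U, 2)), -38))) = Add(-10, Mul(-1, Add(Add(Pow(U, 2), Mul(U, V)), -38))) = Add(-10, Mul(-1, Add(-38, Pow(U, 2), Mul(U, V)))) = Add(-10, Add(38, Mul(-1, Pow(U, 2)), Mul(-1, U, V))) = Add(28, Mul(-1, Pow(U, 2)), Mul(-1, U, V)))
Mul(7490, Pow(Function('l')(Function('W')(Function('x')(5, 6)), 86), -1)) = Mul(7490, Pow(Add(28, Mul(-1, Pow(86, 2)), Mul(-1, 86, 5)), -1)) = Mul(7490, Pow(Add(28, Mul(-1, 7396), -430), -1)) = Mul(7490, Pow(Add(28, -7396, -430), -1)) = Mul(7490, Pow(-7798, -1)) = Mul(7490, Rational(-1, 7798)) = Rational(-535, 557)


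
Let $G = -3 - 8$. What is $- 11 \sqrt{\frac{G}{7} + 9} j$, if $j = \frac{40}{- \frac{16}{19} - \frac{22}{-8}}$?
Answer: $- \frac{13376 \sqrt{91}}{203} \approx -628.57$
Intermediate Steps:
$G = -11$ ($G = -3 - 8 = -11$)
$j = \frac{608}{29}$ ($j = \frac{40}{\left(-16\right) \frac{1}{19} - - \frac{11}{4}} = \frac{40}{- \frac{16}{19} + \frac{11}{4}} = \frac{40}{\frac{145}{76}} = 40 \cdot \frac{76}{145} = \frac{608}{29} \approx 20.966$)
$- 11 \sqrt{\frac{G}{7} + 9} j = - 11 \sqrt{- \frac{11}{7} + 9} \cdot \frac{608}{29} = - 11 \sqrt{\frac{52}{7}} \cdot \frac{608}{29} = - 11 \frac{2 \sqrt{91}}{7} \cdot \frac{608}{29} = - \frac{22 \sqrt{91}}{7} \cdot \frac{608}{29} = - \frac{13376 \sqrt{91}}{203}$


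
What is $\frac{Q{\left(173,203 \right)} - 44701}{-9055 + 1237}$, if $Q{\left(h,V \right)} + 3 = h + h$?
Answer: $\frac{7393}{1303} \approx 5.6738$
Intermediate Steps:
$Q{\left(h,V \right)} = -3 + 2 h$ ($Q{\left(h,V \right)} = -3 + \left(h + h\right) = -3 + 2 h$)
$\frac{Q{\left(173,203 \right)} - 44701}{-9055 + 1237} = \frac{\left(-3 + 2 \cdot 173\right) - 44701}{-9055 + 1237} = \frac{\left(-3 + 346\right) - 44701}{-7818} = \left(343 - 44701\right) \left(- \frac{1}{7818}\right) = \left(-44358\right) \left(- \frac{1}{7818}\right) = \frac{7393}{1303}$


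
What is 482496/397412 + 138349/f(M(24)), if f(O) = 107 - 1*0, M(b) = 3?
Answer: 13758294965/10630771 ≈ 1294.2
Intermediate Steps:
f(O) = 107 (f(O) = 107 + 0 = 107)
482496/397412 + 138349/f(M(24)) = 482496/397412 + 138349/107 = 482496*(1/397412) + 138349*(1/107) = 120624/99353 + 138349/107 = 13758294965/10630771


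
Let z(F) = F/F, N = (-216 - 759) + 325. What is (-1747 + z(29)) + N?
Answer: -2396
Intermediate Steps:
N = -650 (N = -975 + 325 = -650)
z(F) = 1
(-1747 + z(29)) + N = (-1747 + 1) - 650 = -1746 - 650 = -2396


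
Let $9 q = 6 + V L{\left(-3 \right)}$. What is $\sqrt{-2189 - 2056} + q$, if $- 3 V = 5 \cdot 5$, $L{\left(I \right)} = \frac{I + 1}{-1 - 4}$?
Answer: $\frac{8}{27} + i \sqrt{4245} \approx 0.2963 + 65.154 i$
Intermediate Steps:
$L{\left(I \right)} = - \frac{1}{5} - \frac{I}{5}$ ($L{\left(I \right)} = \frac{1 + I}{-5} = \left(1 + I\right) \left(- \frac{1}{5}\right) = - \frac{1}{5} - \frac{I}{5}$)
$V = - \frac{25}{3}$ ($V = - \frac{5 \cdot 5}{3} = \left(- \frac{1}{3}\right) 25 = - \frac{25}{3} \approx -8.3333$)
$q = \frac{8}{27}$ ($q = \frac{6 - \frac{25 \left(- \frac{1}{5} - - \frac{3}{5}\right)}{3}}{9} = \frac{6 - \frac{25 \left(- \frac{1}{5} + \frac{3}{5}\right)}{3}}{9} = \frac{6 - \frac{10}{3}}{9} = \frac{1}{9} \cdot \frac{8}{3} = \frac{8}{27} \approx 0.2963$)
$\sqrt{-2189 - 2056} + q = \sqrt{-2189 - 2056} + \frac{8}{27} = \sqrt{-4245} + \frac{8}{27} = i \sqrt{4245} + \frac{8}{27} = \frac{8}{27} + i \sqrt{4245}$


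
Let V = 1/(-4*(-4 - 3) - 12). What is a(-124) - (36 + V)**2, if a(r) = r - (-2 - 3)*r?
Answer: -523393/256 ≈ -2044.5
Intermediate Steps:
a(r) = 6*r (a(r) = r - (-5)*r = r + 5*r = 6*r)
V = 1/16 (V = 1/(-4*(-7) - 12) = 1/(28 - 12) = 1/16 ≈ 0.062500)
a(-124) - (36 + V)**2 = 6*(-124) - (36 + 1/16)**2 = -744 - (577/16)**2 = -744 - 1*332929/256 = -744 - 332929/256 = -523393/256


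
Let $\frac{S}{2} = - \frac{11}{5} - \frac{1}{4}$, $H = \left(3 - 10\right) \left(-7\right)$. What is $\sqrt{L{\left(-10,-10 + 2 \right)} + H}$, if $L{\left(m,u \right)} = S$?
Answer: $\frac{21 \sqrt{10}}{10} \approx 6.6408$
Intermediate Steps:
$H = 49$ ($H = \left(-7\right) \left(-7\right) = 49$)
$S = - \frac{49}{10}$ ($S = 2 \left(- \frac{11}{5} - \frac{1}{4}\right) = 2 \left(- \frac{49}{20}\right) = - \frac{49}{10} \approx -4.9$)
$L{\left(m,u \right)} = - \frac{49}{10}$
$\sqrt{L{\left(-10,-10 + 2 \right)} + H} = \sqrt{- \frac{49}{10} + 49} = \sqrt{\frac{441}{10}} = \frac{21 \sqrt{10}}{10}$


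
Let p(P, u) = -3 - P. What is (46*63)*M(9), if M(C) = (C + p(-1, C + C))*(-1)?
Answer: -20286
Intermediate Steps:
M(C) = 2 - C (M(C) = (C + (-3 - 1*(-1)))*(-1) = (C + (-3 + 1))*(-1) = (C - 2)*(-1) = (-2 + C)*(-1) = 2 - C)
(46*63)*M(9) = (46*63)*(2 - 1*9) = 2898*(2 - 9) = 2898*(-7) = -20286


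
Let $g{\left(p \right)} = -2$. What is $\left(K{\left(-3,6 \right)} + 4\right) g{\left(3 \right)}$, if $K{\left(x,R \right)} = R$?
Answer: $-20$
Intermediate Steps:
$\left(K{\left(-3,6 \right)} + 4\right) g{\left(3 \right)} = \left(6 + 4\right) \left(-2\right) = 10 \left(-2\right) = -20$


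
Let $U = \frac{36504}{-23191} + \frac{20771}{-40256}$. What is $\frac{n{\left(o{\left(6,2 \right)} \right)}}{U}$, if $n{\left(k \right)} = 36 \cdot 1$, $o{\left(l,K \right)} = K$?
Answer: $- \frac{33608768256}{1951205285} \approx -17.225$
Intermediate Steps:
$n{\left(k \right)} = 36$
$U = - \frac{1951205285}{933576896}$ ($U = 36504 \left(- \frac{1}{23191}\right) + 20771 \left(- \frac{1}{40256}\right) = - \frac{36504}{23191} - \frac{20771}{40256} = - \frac{1951205285}{933576896} \approx -2.09$)
$\frac{n{\left(o{\left(6,2 \right)} \right)}}{U} = \frac{36}{- \frac{1951205285}{933576896}} = 36 \left(- \frac{933576896}{1951205285}\right) = - \frac{33608768256}{1951205285}$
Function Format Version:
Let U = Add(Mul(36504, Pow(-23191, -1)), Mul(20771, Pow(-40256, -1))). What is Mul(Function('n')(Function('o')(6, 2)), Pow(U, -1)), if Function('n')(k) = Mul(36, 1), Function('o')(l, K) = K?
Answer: Rational(-33608768256, 1951205285) ≈ -17.225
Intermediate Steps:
Function('n')(k) = 36
U = Rational(-1951205285, 933576896) (U = Add(Mul(36504, Rational(-1, 23191)), Mul(20771, Rational(-1, 40256))) = Add(Rational(-36504, 23191), Rational(-20771, 40256)) = Rational(-1951205285, 933576896) ≈ -2.0900)
Mul(Function('n')(Function('o')(6, 2)), Pow(U, -1)) = Mul(36, Pow(Rational(-1951205285, 933576896), -1)) = Mul(36, Rational(-933576896, 1951205285)) = Rational(-33608768256, 1951205285)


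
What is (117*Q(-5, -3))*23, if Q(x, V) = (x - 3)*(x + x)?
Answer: 215280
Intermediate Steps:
Q(x, V) = 2*x*(-3 + x) (Q(x, V) = (-3 + x)*(2*x) = 2*x*(-3 + x))
(117*Q(-5, -3))*23 = (117*(2*(-5)*(-3 - 5)))*23 = (117*(2*(-5)*(-8)))*23 = (117*80)*23 = 9360*23 = 215280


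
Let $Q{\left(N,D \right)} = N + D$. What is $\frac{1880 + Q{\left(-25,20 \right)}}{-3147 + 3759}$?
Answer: $\frac{625}{204} \approx 3.0637$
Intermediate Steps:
$Q{\left(N,D \right)} = D + N$
$\frac{1880 + Q{\left(-25,20 \right)}}{-3147 + 3759} = \frac{1880 + \left(20 - 25\right)}{-3147 + 3759} = \frac{1880 - 5}{612} = 1875 \cdot \frac{1}{612} = \frac{625}{204}$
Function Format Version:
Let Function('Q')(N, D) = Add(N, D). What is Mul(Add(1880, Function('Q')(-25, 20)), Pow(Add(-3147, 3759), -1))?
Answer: Rational(625, 204) ≈ 3.0637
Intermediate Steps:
Function('Q')(N, D) = Add(D, N)
Mul(Add(1880, Function('Q')(-25, 20)), Pow(Add(-3147, 3759), -1)) = Mul(Add(1880, Add(20, -25)), Pow(Add(-3147, 3759), -1)) = Mul(Add(1880, -5), Pow(612, -1)) = Mul(1875, Rational(1, 612)) = Rational(625, 204)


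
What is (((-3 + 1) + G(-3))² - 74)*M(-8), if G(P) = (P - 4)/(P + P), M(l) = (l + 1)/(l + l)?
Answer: -18473/576 ≈ -32.071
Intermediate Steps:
M(l) = (1 + l)/(2*l) (M(l) = (1 + l)/((2*l)) = (1 + l)*(1/(2*l)) = (1 + l)/(2*l))
G(P) = (-4 + P)/(2*P) (G(P) = (-4 + P)/((2*P)) = (-4 + P)*(1/(2*P)) = (-4 + P)/(2*P))
(((-3 + 1) + G(-3))² - 74)*M(-8) = (((-3 + 1) + (½)*(-4 - 3)/(-3))² - 74)*((½)*(1 - 8)/(-8)) = ((-2 + (½)*(-⅓)*(-7))² - 74)*((½)*(-⅛)*(-7)) = ((-2 + 7/6)² - 74)*(7/16) = ((-⅚)² - 74)*(7/16) = (25/36 - 74)*(7/16) = -2639/36*7/16 = -18473/576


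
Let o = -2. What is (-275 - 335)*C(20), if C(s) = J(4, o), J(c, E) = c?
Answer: -2440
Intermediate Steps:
C(s) = 4
(-275 - 335)*C(20) = (-275 - 335)*4 = -610*4 = -2440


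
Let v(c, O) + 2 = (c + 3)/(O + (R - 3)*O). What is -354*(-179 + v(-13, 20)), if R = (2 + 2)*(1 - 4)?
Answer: 896859/14 ≈ 64061.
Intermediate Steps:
R = -12 (R = 4*(-3) = -12)
v(c, O) = -2 - (3 + c)/(14*O) (v(c, O) = -2 + (c + 3)/(O + (-12 - 3)*O) = -2 + (3 + c)/(O - 15*O) = -2 + (3 + c)/((-14*O)) = -2 + (3 + c)*(-1/(14*O)) = -2 - (3 + c)/(14*O))
-354*(-179 + v(-13, 20)) = -354*(-179 + (1/14)*(-3 - 1*(-13) - 28*20)/20) = -354*(-179 + (1/14)*(1/20)*(-3 + 13 - 560)) = -354*(-179 + (1/14)*(1/20)*(-550)) = -354*(-179 - 55/28) = -354*(-5067/28) = 896859/14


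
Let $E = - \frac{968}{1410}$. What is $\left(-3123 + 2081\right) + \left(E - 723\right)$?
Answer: $- \frac{1244809}{705} \approx -1765.7$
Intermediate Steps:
$E = - \frac{484}{705}$ ($E = \left(-968\right) \frac{1}{1410} = - \frac{484}{705} \approx -0.68652$)
$\left(-3123 + 2081\right) + \left(E - 723\right) = \left(-3123 + 2081\right) - \frac{510199}{705} = -1042 - \frac{510199}{705} = - \frac{1244809}{705}$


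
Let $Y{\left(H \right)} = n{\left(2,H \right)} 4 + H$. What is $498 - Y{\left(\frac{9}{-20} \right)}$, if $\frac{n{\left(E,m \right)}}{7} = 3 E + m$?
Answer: $\frac{6861}{20} \approx 343.05$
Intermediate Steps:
$n{\left(E,m \right)} = 7 m + 21 E$ ($n{\left(E,m \right)} = 7 \left(3 E + m\right) = 7 \left(m + 3 E\right) = 7 m + 21 E$)
$Y{\left(H \right)} = 168 + 29 H$ ($Y{\left(H \right)} = \left(7 H + 21 \cdot 2\right) 4 + H = \left(7 H + 42\right) 4 + H = \left(42 + 7 H\right) 4 + H = \left(168 + 28 H\right) + H = 168 + 29 H$)
$498 - Y{\left(\frac{9}{-20} \right)} = 498 - \left(168 + 29 \frac{9}{-20}\right) = 498 - \left(168 + 29 \cdot 9 \left(- \frac{1}{20}\right)\right) = 498 - \left(168 + 29 \left(- \frac{9}{20}\right)\right) = 498 - \left(168 - \frac{261}{20}\right) = 498 - \frac{3099}{20} = \frac{6861}{20}$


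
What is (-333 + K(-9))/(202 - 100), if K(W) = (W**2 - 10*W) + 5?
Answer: -157/102 ≈ -1.5392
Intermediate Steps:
K(W) = 5 + W**2 - 10*W
(-333 + K(-9))/(202 - 100) = (-333 + (5 + (-9)**2 - 10*(-9)))/(202 - 100) = (-333 + (5 + 81 + 90))/102 = (-333 + 176)*(1/102) = -157*1/102 = -157/102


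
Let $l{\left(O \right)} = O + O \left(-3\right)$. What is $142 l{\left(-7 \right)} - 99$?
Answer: $1889$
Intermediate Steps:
$l{\left(O \right)} = - 2 O$ ($l{\left(O \right)} = O - 3 O = - 2 O$)
$142 l{\left(-7 \right)} - 99 = 142 \left(\left(-2\right) \left(-7\right)\right) - 99 = 142 \cdot 14 - 99 = 1988 - 99 = 1889$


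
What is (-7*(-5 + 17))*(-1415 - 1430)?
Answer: 238980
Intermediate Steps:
(-7*(-5 + 17))*(-1415 - 1430) = -7*12*(-2845) = -84*(-2845) = 238980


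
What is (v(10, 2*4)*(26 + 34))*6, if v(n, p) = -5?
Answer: -1800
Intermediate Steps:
(v(10, 2*4)*(26 + 34))*6 = -5*(26 + 34)*6 = -5*60*6 = -300*6 = -1800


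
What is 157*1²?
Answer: 157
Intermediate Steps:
157*1² = 157*1 = 157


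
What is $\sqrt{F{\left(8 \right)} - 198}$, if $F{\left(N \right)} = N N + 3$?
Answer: $i \sqrt{131} \approx 11.446 i$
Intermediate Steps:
$F{\left(N \right)} = 3 + N^{2}$ ($F{\left(N \right)} = N^{2} + 3 = 3 + N^{2}$)
$\sqrt{F{\left(8 \right)} - 198} = \sqrt{\left(3 + 8^{2}\right) - 198} = \sqrt{\left(3 + 64\right) - 198} = \sqrt{67 - 198} = \sqrt{-131} = i \sqrt{131}$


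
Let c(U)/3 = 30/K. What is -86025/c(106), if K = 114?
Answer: -108965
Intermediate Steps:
c(U) = 15/19 (c(U) = 3*(30/114) = 3*(30*(1/114)) = 3*(5/19) = 15/19)
-86025/c(106) = -86025/15/19 = -86025*19/15 = -108965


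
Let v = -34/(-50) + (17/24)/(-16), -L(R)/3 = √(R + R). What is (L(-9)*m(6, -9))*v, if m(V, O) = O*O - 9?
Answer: -164781*I*√2/400 ≈ -582.59*I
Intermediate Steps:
m(V, O) = -9 + O² (m(V, O) = O² - 9 = -9 + O²)
L(R) = -3*√2*√R (L(R) = -3*√(R + R) = -3*√2*√R)
v = 6103/9600 (v = -34*(-1/50) + (17*(1/24))*(-1/16) = 17/25 + (17/24)*(-1/16) = 17/25 - 17/384 = 6103/9600 ≈ 0.63573)
(L(-9)*m(6, -9))*v = ((-3*√2*√(-9))*(-9 + (-9)²))*(6103/9600) = ((-3*√2*3*I)*(-9 + 81))*(6103/9600) = (-9*I*√2*72)*(6103/9600) = -648*I*√2*(6103/9600) = -164781*I*√2/400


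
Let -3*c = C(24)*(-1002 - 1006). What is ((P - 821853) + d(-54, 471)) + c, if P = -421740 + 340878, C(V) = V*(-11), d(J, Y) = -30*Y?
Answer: -1093549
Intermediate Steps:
C(V) = -11*V
P = -80862
c = -176704 (c = -(-11*24)*(-1002 - 1006)/3 = -(-88)*(-2008) = -⅓*530112 = -176704)
((P - 821853) + d(-54, 471)) + c = ((-80862 - 821853) - 30*471) - 176704 = (-902715 - 14130) - 176704 = -916845 - 176704 = -1093549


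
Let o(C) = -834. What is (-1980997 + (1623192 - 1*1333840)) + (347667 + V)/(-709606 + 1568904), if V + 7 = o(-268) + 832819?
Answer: -1453625985565/859298 ≈ -1.6916e+6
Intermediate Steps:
V = 831978 (V = -7 + (-834 + 832819) = -7 + 831985 = 831978)
(-1980997 + (1623192 - 1*1333840)) + (347667 + V)/(-709606 + 1568904) = (-1980997 + (1623192 - 1*1333840)) + (347667 + 831978)/(-709606 + 1568904) = (-1980997 + (1623192 - 1333840)) + 1179645/859298 = (-1980997 + 289352) + 1179645*(1/859298) = -1691645 + 1179645/859298 = -1453625985565/859298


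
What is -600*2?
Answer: -1200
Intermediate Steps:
-600*2 = -150*8 = -1200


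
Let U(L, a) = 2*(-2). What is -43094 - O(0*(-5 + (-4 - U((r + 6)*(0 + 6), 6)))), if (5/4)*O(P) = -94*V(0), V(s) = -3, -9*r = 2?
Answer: -216598/5 ≈ -43320.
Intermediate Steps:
r = -2/9 (r = -⅑*2 = -2/9 ≈ -0.22222)
U(L, a) = -4
O(P) = 1128/5 (O(P) = 4*(-94*(-3))/5 = (⅘)*282 = 1128/5)
-43094 - O(0*(-5 + (-4 - U((r + 6)*(0 + 6), 6)))) = -43094 - 1*1128/5 = -43094 - 1128/5 = -216598/5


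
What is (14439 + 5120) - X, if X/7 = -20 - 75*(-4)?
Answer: 17599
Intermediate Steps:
X = 1960 (X = 7*(-20 - 75*(-4)) = 7*(-20 + 300) = 7*280 = 1960)
(14439 + 5120) - X = (14439 + 5120) - 1*1960 = 19559 - 1960 = 17599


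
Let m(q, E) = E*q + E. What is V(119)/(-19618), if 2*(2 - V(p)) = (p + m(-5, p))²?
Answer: 127445/39236 ≈ 3.2482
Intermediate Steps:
m(q, E) = E + E*q
V(p) = 2 - 9*p²/2 (V(p) = 2 - (p + p*(1 - 5))²/2 = 2 - (p + p*(-4))²/2 = 2 - (p - 4*p)²/2 = 2 - 9*p²/2)
V(119)/(-19618) = (2 - 9/2*119²)/(-19618) = (2 - 9/2*14161)*(-1/19618) = (2 - 127449/2)*(-1/19618) = -127445/2*(-1/19618) = 127445/39236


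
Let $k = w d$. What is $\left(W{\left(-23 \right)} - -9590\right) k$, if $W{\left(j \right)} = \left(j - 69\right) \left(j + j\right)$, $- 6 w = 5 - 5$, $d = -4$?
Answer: $0$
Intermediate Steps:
$w = 0$ ($w = - \frac{5 - 5}{6} = \left(- \frac{1}{6}\right) 0 = 0$)
$k = 0$ ($k = 0 \left(-4\right) = 0$)
$W{\left(j \right)} = 2 j \left(-69 + j\right)$ ($W{\left(j \right)} = \left(-69 + j\right) 2 j = 2 j \left(-69 + j\right)$)
$\left(W{\left(-23 \right)} - -9590\right) k = \left(2 \left(-23\right) \left(-69 - 23\right) - -9590\right) 0 = \left(2 \left(-23\right) \left(-92\right) + 9590\right) 0 = \left(4232 + 9590\right) 0 = 13822 \cdot 0 = 0$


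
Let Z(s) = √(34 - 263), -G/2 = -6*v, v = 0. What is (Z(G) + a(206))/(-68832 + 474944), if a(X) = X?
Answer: 103/203056 + I*√229/406112 ≈ 0.00050725 + 3.7263e-5*I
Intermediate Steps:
G = 0 (G = -(-12)*0 = -2*0 = 0)
Z(s) = I*√229 (Z(s) = √(-229) = I*√229)
(Z(G) + a(206))/(-68832 + 474944) = (I*√229 + 206)/(-68832 + 474944) = (206 + I*√229)/406112 = (206 + I*√229)*(1/406112) = 103/203056 + I*√229/406112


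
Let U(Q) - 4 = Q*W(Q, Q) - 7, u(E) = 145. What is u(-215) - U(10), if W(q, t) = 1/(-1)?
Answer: 158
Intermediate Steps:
W(q, t) = -1
U(Q) = -3 - Q (U(Q) = 4 + (Q*(-1) - 7) = 4 + (-Q - 7) = 4 + (-7 - Q) = -3 - Q)
u(-215) - U(10) = 145 - (-3 - 1*10) = 145 - (-3 - 10) = 145 - 1*(-13) = 145 + 13 = 158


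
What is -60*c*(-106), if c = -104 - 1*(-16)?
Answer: -559680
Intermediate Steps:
c = -88 (c = -104 + 16 = -88)
-60*c*(-106) = -60*(-88)*(-106) = 5280*(-106) = -559680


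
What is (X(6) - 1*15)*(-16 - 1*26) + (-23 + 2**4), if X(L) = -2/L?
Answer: 637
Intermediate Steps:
(X(6) - 1*15)*(-16 - 1*26) + (-23 + 2**4) = (-2/6 - 1*15)*(-16 - 1*26) + (-23 + 2**4) = (-2*1/6 - 15)*(-16 - 26) + (-23 + 16) = (-1/3 - 15)*(-42) - 7 = -46/3*(-42) - 7 = 644 - 7 = 637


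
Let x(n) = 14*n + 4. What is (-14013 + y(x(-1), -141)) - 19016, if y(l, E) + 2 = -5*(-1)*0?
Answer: -33031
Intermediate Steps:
x(n) = 4 + 14*n
y(l, E) = -2 (y(l, E) = -2 - 5*(-1)*0 = -2 + 5*0 = -2 + 0 = -2)
(-14013 + y(x(-1), -141)) - 19016 = (-14013 - 2) - 19016 = -14015 - 19016 = -33031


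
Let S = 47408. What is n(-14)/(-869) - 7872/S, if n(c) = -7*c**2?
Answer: 3637688/2574847 ≈ 1.4128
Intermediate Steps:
n(-14)/(-869) - 7872/S = -7*(-14)**2/(-869) - 7872/47408 = -7*196*(-1/869) - 7872*1/47408 = -1372*(-1/869) - 492/2963 = 1372/869 - 492/2963 = 3637688/2574847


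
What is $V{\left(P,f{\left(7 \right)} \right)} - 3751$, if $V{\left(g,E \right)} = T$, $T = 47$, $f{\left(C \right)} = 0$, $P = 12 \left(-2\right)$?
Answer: $-3704$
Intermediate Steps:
$P = -24$
$V{\left(g,E \right)} = 47$
$V{\left(P,f{\left(7 \right)} \right)} - 3751 = 47 - 3751 = -3704$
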